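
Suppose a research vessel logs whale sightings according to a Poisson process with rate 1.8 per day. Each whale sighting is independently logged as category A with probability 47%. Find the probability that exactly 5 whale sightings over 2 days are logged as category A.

Thinning: the whale sightings that are logged as category A themselves form a Poisson process with rate 0.47 × 1.8 = 0.846 per day.
Over the interval, μ = 0.846 × 2 = 1.692 (2 days).
P(N = 5) = e^(−1.692) · 1.692^5/5! ≈ 0.0213.

0.0213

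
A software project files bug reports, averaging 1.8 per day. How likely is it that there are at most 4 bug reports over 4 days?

0.1555

Over the interval, μ = 1.8 × 4 = 7.2 (4 days).
P(N ≤ 4) = Σ_{j=0}^{4} e^(−μ) μ^j/j! ≈ 0.1555.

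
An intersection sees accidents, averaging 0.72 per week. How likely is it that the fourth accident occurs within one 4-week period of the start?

0.3259

Over the interval, μ = 0.72 × 4 = 2.88 (a 4-week period = 4 weeks).
The fourth arrival falls in the interval iff at least 4 events occur there: P(S_4 ≤ t) = P(N ≥ 4) = 1 − P(N ≤ 3) ≈ 0.3259.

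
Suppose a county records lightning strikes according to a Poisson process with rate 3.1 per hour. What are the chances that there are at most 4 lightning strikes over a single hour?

With mean μ = 3.1 per hour,
P(N ≤ 4) = Σ_{j=0}^{4} e^(−μ) μ^j/j! ≈ 0.7982.

0.7982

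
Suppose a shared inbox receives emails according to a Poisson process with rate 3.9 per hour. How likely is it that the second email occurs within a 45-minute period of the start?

0.7894

Over the interval, μ = 3.9 × 0.75 = 2.925 (a 45-minute period = 0.75 hours).
The second arrival falls in the interval iff at least 2 events occur there: P(S_2 ≤ t) = P(N ≥ 2) = 1 − P(N ≤ 1) ≈ 0.7894.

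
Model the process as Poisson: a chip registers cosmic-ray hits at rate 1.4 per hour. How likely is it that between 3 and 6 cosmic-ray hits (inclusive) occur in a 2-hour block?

Over the interval, μ = 1.4 × 2 = 2.8 (a 2-hour block = 2 hours).
P(3 ≤ N ≤ 6) = Σ_{j=3}^{6} e^(−2.8) · 2.8^j/j! ≈ 0.5061.

0.5061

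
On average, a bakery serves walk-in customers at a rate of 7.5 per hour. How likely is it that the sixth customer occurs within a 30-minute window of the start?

Over the interval, μ = 7.5 × 0.5 = 3.75 (a 30-minute window = 0.5 hours).
The sixth arrival falls in the interval iff at least 6 events occur there: P(S_6 ≤ t) = P(N ≥ 6) = 1 − P(N ≤ 5) ≈ 0.1771.

0.1771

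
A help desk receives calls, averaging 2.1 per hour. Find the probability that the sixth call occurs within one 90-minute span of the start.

Over the interval, μ = 2.1 × 1.5 = 3.15 (a 90-minute span = 1.5 hours).
The sixth arrival falls in the interval iff at least 6 events occur there: P(S_6 ≤ t) = P(N ≥ 6) = 1 − P(N ≤ 5) ≈ 0.0998.

0.0998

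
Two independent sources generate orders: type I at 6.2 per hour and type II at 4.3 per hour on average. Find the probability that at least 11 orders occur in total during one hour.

0.4793

Independent Poisson processes superpose: combined rate λ = 6.2 + 4.3 = 10.5 per hour.
So μ = 10.5.
P(N ≥ 11) = 1 − P(N ≤ 10) ≈ 0.4793.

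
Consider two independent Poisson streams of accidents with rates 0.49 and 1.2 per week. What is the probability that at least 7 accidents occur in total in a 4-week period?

0.5140

Independent Poisson processes superpose: combined rate λ = 0.49 + 1.2 = 1.69 per week.
Over the interval, μ = 1.69 × 4 = 6.76 (a 4-week period = 4 weeks).
P(N ≥ 7) = 1 − P(N ≤ 6) ≈ 0.5140.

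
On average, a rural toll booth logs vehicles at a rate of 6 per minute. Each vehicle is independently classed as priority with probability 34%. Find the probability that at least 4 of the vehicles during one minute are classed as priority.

0.1502

Thinning: the vehicles that are classed as priority themselves form a Poisson process with rate 0.34 × 6 = 2.04 per minute.
So μ = 2.04.
P(N ≥ 4) = 1 − P(N ≤ 3) ≈ 0.1502.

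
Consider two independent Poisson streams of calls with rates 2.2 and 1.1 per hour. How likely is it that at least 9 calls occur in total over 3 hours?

Independent Poisson processes superpose: combined rate λ = 2.2 + 1.1 = 3.3 per hour.
Over the interval, μ = 3.3 × 3 = 9.9 (3 hours).
P(N ≥ 9) = 1 − P(N ≤ 8) ≈ 0.6558.

0.6558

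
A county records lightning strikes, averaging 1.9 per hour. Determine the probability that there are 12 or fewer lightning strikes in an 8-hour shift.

Over the interval, μ = 1.9 × 8 = 15.2 (an 8-hour shift = 8 hours).
P(N ≤ 12) = Σ_{j=0}^{12} e^(−μ) μ^j/j! ≈ 0.2514.

0.2514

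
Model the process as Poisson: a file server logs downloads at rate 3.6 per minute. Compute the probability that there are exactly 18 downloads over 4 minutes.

0.0617

Over the interval, μ = 3.6 × 4 = 14.4 (4 minutes).
P(N = 18) = e^(−μ) μ^18/18! = e^(−14.4) · 14.4^18/6402373705728000 ≈ 0.0617.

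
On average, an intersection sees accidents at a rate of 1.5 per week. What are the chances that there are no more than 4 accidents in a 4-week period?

Over the interval, μ = 1.5 × 4 = 6 (a 4-week period = 4 weeks).
P(N ≤ 4) = Σ_{j=0}^{4} e^(−μ) μ^j/j! ≈ 0.2851.

0.2851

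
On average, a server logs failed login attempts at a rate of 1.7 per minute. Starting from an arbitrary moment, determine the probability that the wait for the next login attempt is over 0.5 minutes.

0.4274

The wait for the next event is exponential with rate λ = 1.7 per minute.
P(T > 0.5) = e^(−λt) = e^(−1.7 × 0.5) = e^(−0.85) ≈ 0.4274.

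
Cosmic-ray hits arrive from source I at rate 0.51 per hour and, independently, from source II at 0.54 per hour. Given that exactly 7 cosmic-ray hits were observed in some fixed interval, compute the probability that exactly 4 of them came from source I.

0.2650

Given the total, each event is independently from source I with probability p = λ_I/(λ_I+λ_II) = 0.51/1.05 ≈ 0.4857.
So K ~ Binomial(7, 0.51/1.05): P(K = 4) = C(7,4) · (0.51/1.05)^4 · (0.54/1.05)^3 ≈ 0.2650.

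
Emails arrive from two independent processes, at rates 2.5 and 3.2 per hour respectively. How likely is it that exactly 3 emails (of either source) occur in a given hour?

0.1033

Independent Poisson processes superpose: combined rate λ = 2.5 + 3.2 = 5.7 per hour.
So μ = 5.7.
P(N = 3) = e^(−5.7) · 5.7^3/3! ≈ 0.1033.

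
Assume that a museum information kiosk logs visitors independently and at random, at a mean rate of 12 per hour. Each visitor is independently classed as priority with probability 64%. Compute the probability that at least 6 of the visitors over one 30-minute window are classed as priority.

Thinning: the visitors that are classed as priority themselves form a Poisson process with rate 0.64 × 12 = 7.68 per hour.
Over the interval, μ = 7.68 × 0.5 = 3.84 (a 30-minute window = 0.5 hours).
P(N ≥ 6) = 1 − P(N ≤ 5) ≈ 0.1904.

0.1904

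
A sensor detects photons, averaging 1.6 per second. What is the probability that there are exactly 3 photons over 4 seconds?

0.0726

Over the interval, μ = 1.6 × 4 = 6.4 (4 seconds).
P(N = 3) = e^(−μ) μ^3/3! = e^(−6.4) · 6.4^3/6 ≈ 0.0726.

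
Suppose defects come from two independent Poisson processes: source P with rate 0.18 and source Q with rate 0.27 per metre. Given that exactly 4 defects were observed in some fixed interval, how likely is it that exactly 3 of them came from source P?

0.1536

Given the total, each event is independently from source P with probability p = λ_P/(λ_P+λ_Q) = 0.18/0.45 = 0.4000.
So K ~ Binomial(4, 0.18/0.45): P(K = 3) = C(4,3) · (0.18/0.45)^3 · (0.27/0.45)^1 ≈ 0.1536.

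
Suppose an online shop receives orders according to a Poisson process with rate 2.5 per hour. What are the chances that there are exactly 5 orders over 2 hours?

Over the interval, μ = 2.5 × 2 = 5 (2 hours).
P(N = 5) = e^(−μ) μ^5/5! = e^(−5) · 5^5/120 ≈ 0.1755.

0.1755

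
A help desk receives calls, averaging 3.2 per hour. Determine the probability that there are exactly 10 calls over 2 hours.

Over the interval, μ = 3.2 × 2 = 6.4 (2 hours).
P(N = 10) = e^(−μ) μ^10/10! = e^(−6.4) · 6.4^10/3628800 ≈ 0.0528.

0.0528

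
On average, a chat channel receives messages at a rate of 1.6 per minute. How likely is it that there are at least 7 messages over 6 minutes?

Over the interval, μ = 1.6 × 6 = 9.6 (6 minutes).
P(N ≥ 7) = 1 − P(N ≤ 6) = 1 − Σ_{j=0}^{6} e^(−μ) μ^j/j! ≈ 0.8426.

0.8426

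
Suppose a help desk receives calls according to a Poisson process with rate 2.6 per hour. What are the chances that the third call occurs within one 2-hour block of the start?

0.8912

Over the interval, μ = 2.6 × 2 = 5.2 (a 2-hour block = 2 hours).
The third arrival falls in the interval iff at least 3 events occur there: P(S_3 ≤ t) = P(N ≥ 3) = 1 − P(N ≤ 2) ≈ 0.8912.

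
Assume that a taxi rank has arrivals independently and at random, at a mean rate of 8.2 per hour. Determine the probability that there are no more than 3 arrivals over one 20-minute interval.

Over the interval, μ = 8.2 × 1/3 ≈ 2.73333 (a 20-minute interval = 1/3 hours).
P(N ≤ 3) = Σ_{j=0}^{3} e^(−μ) μ^j/j! ≈ 0.7067.

0.7067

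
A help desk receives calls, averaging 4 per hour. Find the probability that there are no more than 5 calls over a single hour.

0.7851

With mean μ = 4 per hour,
P(N ≤ 5) = Σ_{j=0}^{5} e^(−μ) μ^j/j! ≈ 0.7851.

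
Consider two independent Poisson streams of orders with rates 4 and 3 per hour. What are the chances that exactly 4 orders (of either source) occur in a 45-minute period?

0.1661

Independent Poisson processes superpose: combined rate λ = 4 + 3 = 7 per hour.
Over the interval, μ = 7 × 0.75 = 5.25 (a 45-minute period = 0.75 hours).
P(N = 4) = e^(−5.25) · 5.25^4/4! ≈ 0.1661.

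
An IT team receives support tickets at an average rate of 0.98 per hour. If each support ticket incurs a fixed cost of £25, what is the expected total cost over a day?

E[N] = 0.98 × 24 = 23.52 (a day = 24 hours); E[cost] = 23.52 × £25 = £588.

£588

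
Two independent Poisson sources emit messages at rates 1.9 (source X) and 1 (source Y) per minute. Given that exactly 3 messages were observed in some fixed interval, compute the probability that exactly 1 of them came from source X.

Given the total, each event is independently from source X with probability p = λ_X/(λ_X+λ_Y) = 1.9/2.9 ≈ 0.6552.
So K ~ Binomial(3, 1.9/2.9): P(K = 1) = C(3,1) · (1.9/2.9)^1 · (1/2.9)^2 ≈ 0.2337.

0.2337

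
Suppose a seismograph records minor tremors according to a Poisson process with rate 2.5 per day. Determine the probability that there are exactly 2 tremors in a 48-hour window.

Over the interval, μ = 2.5 × 2 = 5 (a 48-hour window = 2 days).
P(N = 2) = e^(−μ) μ^2/2! = e^(−5) · 5^2/2 ≈ 0.0842.

0.0842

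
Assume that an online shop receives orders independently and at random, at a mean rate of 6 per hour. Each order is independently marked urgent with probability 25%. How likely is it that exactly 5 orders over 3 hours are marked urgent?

0.1708

Thinning: the orders that are marked urgent themselves form a Poisson process with rate 0.25 × 6 = 1.5 per hour.
Over the interval, μ = 1.5 × 3 = 4.5 (3 hours).
P(N = 5) = e^(−4.5) · 4.5^5/5! ≈ 0.1708.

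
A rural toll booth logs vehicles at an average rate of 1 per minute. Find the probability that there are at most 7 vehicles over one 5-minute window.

0.8666

Over the interval, μ = 1 × 5 = 5 (a 5-minute window = 5 minutes).
P(N ≤ 7) = Σ_{j=0}^{7} e^(−μ) μ^j/j! ≈ 0.8666.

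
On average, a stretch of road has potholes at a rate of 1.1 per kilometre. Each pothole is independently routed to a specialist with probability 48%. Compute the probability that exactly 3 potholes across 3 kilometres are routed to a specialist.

0.1359

Thinning: the potholes that are routed to a specialist themselves form a Poisson process with rate 0.48 × 1.1 = 0.528 per kilometre.
Over the interval, μ = 0.528 × 3 = 1.584 (3 kilometres).
P(N = 3) = e^(−1.584) · 1.584^3/3! ≈ 0.1359.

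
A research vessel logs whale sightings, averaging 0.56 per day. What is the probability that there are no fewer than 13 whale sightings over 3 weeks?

Over the interval, μ = 0.56 × 21 = 11.76 (3 weeks = 21 days).
P(N ≥ 13) = 1 − P(N ≤ 12) = 1 − Σ_{j=0}^{12} e^(−μ) μ^j/j! ≈ 0.3966.

0.3966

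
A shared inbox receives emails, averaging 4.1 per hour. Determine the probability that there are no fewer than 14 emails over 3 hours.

0.3505

Over the interval, μ = 4.1 × 3 = 12.3 (3 hours).
P(N ≥ 14) = 1 − P(N ≤ 13) = 1 − Σ_{j=0}^{13} e^(−μ) μ^j/j! ≈ 0.3505.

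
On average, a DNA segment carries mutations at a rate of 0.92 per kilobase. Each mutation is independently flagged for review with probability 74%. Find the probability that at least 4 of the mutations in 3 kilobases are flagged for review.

Thinning: the mutations that are flagged for review themselves form a Poisson process with rate 0.74 × 0.92 = 0.6808 per kilobase.
Over the interval, μ = 0.6808 × 3 = 2.0424 (3 kilobases).
P(N ≥ 4) = 1 − P(N ≤ 3) ≈ 0.1506.

0.1506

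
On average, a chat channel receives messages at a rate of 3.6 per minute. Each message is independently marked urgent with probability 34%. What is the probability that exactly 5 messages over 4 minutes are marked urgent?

Thinning: the messages that are marked urgent themselves form a Poisson process with rate 0.34 × 3.6 = 1.224 per minute.
Over the interval, μ = 1.224 × 4 = 4.896 (4 minutes).
P(N = 5) = e^(−4.896) · 4.896^5/5! ≈ 0.1753.

0.1753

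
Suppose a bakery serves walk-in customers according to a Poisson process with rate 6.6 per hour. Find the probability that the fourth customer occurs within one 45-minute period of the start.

0.7279

Over the interval, μ = 6.6 × 0.75 = 4.95 (a 45-minute period = 0.75 hours).
The fourth arrival falls in the interval iff at least 4 events occur there: P(S_4 ≤ t) = P(N ≥ 4) = 1 − P(N ≤ 3) ≈ 0.7279.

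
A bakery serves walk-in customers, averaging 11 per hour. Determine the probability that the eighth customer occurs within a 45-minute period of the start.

0.5814

Over the interval, μ = 11 × 0.75 = 8.25 (a 45-minute period = 0.75 hours).
The eighth arrival falls in the interval iff at least 8 events occur there: P(S_8 ≤ t) = P(N ≥ 8) = 1 − P(N ≤ 7) ≈ 0.5814.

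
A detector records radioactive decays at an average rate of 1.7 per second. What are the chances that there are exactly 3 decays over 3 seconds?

Over the interval, μ = 1.7 × 3 = 5.1 (3 seconds).
P(N = 3) = e^(−μ) μ^3/3! = e^(−5.1) · 5.1^3/6 ≈ 0.1348.

0.1348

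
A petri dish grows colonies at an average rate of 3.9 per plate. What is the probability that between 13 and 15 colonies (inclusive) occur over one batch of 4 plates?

0.2860

Over the interval, μ = 3.9 × 4 = 15.6 (a batch of 4 plates = 4 plates).
P(13 ≤ N ≤ 15) = Σ_{j=13}^{15} e^(−15.6) · 15.6^j/j! ≈ 0.2860.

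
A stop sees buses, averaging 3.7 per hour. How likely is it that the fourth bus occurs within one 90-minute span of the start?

0.8039

Over the interval, μ = 3.7 × 1.5 = 5.55 (a 90-minute span = 1.5 hours).
The fourth arrival falls in the interval iff at least 4 events occur there: P(S_4 ≤ t) = P(N ≥ 4) = 1 − P(N ≤ 3) ≈ 0.8039.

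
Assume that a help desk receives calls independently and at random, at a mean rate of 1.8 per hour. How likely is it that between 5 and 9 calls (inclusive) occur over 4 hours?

Over the interval, μ = 1.8 × 4 = 7.2 (4 hours).
P(5 ≤ N ≤ 9) = Σ_{j=5}^{9} e^(−7.2) · 7.2^j/j! ≈ 0.6541.

0.6541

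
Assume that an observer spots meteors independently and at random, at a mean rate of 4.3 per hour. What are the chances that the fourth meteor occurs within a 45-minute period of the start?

0.4030

Over the interval, μ = 4.3 × 0.75 = 3.225 (a 45-minute period = 0.75 hours).
The fourth arrival falls in the interval iff at least 4 events occur there: P(S_4 ≤ t) = P(N ≥ 4) = 1 − P(N ≤ 3) ≈ 0.4030.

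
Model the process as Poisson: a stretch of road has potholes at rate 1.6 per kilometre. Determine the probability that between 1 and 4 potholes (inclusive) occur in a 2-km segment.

0.7399

Over the interval, μ = 1.6 × 2 = 3.2 (a 2-km segment = 2 kilometres).
P(1 ≤ N ≤ 4) = Σ_{j=1}^{4} e^(−3.2) · 3.2^j/j! ≈ 0.7399.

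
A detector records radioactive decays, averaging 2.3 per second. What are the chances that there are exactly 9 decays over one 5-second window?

Over the interval, μ = 2.3 × 5 = 11.5 (a 5-second window = 5 seconds).
P(N = 9) = e^(−μ) μ^9/9! = e^(−11.5) · 11.5^9/362880 ≈ 0.0982.

0.0982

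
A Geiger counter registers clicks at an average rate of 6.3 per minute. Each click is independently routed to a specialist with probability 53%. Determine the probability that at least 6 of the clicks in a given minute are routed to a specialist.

Thinning: the clicks that are routed to a specialist themselves form a Poisson process with rate 0.53 × 6.3 = 3.339 per minute.
So μ = 3.339.
P(N ≥ 6) = 1 − P(N ≤ 5) ≈ 0.1219.

0.1219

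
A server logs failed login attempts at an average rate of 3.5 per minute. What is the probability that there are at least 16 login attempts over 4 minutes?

Over the interval, μ = 3.5 × 4 = 14 (4 minutes).
P(N ≥ 16) = 1 − P(N ≤ 15) = 1 − Σ_{j=0}^{15} e^(−μ) μ^j/j! ≈ 0.3306.

0.3306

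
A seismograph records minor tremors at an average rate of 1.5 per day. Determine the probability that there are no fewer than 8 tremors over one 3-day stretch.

0.0866

Over the interval, μ = 1.5 × 3 = 4.5 (a 3-day stretch = 3 days).
P(N ≥ 8) = 1 − P(N ≤ 7) = 1 − Σ_{j=0}^{7} e^(−μ) μ^j/j! ≈ 0.0866.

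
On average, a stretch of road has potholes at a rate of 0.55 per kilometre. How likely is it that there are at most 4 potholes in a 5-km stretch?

Over the interval, μ = 0.55 × 5 = 2.75 (a 5-km stretch = 5 kilometres).
P(N ≤ 4) = Σ_{j=0}^{4} e^(−μ) μ^j/j! ≈ 0.8554.

0.8554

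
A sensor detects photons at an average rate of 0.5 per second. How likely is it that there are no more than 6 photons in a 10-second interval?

0.7622

Over the interval, μ = 0.5 × 10 = 5 (a 10-second interval = 10 seconds).
P(N ≤ 6) = Σ_{j=0}^{6} e^(−μ) μ^j/j! ≈ 0.7622.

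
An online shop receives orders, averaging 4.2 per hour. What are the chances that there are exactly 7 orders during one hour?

With mean μ = 4.2 per hour,
P(N = 7) = e^(−μ) μ^7/7! = e^(−4.2) · 4.2^7/5040 ≈ 0.0686.

0.0686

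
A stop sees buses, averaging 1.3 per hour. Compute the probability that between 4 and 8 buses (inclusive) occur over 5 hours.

Over the interval, μ = 1.3 × 5 = 6.5 (5 hours).
P(4 ≤ N ≤ 8) = Σ_{j=4}^{8} e^(−6.5) · 6.5^j/j! ≈ 0.6797.

0.6797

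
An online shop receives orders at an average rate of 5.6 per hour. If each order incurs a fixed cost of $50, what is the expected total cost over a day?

E[N] = 5.6 × 24 = 134.4 (a day = 24 hours); E[cost] = 134.4 × $50 = $6720.

$6720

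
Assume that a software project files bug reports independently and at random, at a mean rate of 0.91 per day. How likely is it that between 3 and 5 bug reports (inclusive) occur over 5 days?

0.5263

Over the interval, μ = 0.91 × 5 = 4.55 (5 days).
P(3 ≤ N ≤ 5) = Σ_{j=3}^{5} e^(−4.55) · 4.55^j/j! ≈ 0.5263.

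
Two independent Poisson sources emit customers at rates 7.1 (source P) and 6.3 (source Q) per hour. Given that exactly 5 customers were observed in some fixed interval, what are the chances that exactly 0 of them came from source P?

0.0230

Given the total, each event is independently from source P with probability p = λ_P/(λ_P+λ_Q) = 7.1/13.4 ≈ 0.5299.
So K ~ Binomial(5, 7.1/13.4): P(K = 0) = C(5,0) · (7.1/13.4)^0 · (6.3/13.4)^5 ≈ 0.0230.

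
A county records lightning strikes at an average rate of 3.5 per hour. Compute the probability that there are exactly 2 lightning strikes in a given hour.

0.1850

With mean μ = 3.5 per hour,
P(N = 2) = e^(−μ) μ^2/2! = e^(−3.5) · 3.5^2/2 ≈ 0.1850.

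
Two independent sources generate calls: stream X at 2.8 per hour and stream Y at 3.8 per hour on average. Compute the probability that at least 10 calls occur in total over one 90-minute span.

Independent Poisson processes superpose: combined rate λ = 2.8 + 3.8 = 6.6 per hour.
Over the interval, μ = 6.6 × 1.5 = 9.9 (a 90-minute span = 1.5 hours).
P(N ≥ 10) = 1 − P(N ≤ 9) ≈ 0.5295.

0.5295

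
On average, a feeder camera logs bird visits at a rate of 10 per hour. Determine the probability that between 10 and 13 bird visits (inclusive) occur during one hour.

0.4065

With mean μ = 10 per hour,
P(10 ≤ N ≤ 13) = Σ_{j=10}^{13} e^(−10) · 10^j/j! ≈ 0.4065.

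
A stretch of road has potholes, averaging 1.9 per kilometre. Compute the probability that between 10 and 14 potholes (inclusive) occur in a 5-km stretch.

Over the interval, μ = 1.9 × 5 = 9.5 (a 5-km stretch = 5 kilometres).
P(10 ≤ N ≤ 14) = Σ_{j=10}^{14} e^(−9.5) · 9.5^j/j! ≈ 0.4182.

0.4182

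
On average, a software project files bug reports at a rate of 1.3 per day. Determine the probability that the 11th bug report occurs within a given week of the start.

0.3059

Over the interval, μ = 1.3 × 7 = 9.1 (a week = 7 days).
The 11th arrival falls in the interval iff at least 11 events occur there: P(S_11 ≤ t) = P(N ≥ 11) = 1 − P(N ≤ 10) ≈ 0.3059.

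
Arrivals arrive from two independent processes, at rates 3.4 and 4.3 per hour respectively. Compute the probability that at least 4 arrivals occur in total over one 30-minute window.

0.5367

Independent Poisson processes superpose: combined rate λ = 3.4 + 4.3 = 7.7 per hour.
Over the interval, μ = 7.7 × 0.5 = 3.85 (a 30-minute window = 0.5 hours).
P(N ≥ 4) = 1 − P(N ≤ 3) ≈ 0.5367.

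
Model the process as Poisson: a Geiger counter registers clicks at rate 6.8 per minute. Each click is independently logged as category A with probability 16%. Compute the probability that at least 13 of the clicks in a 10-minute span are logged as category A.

0.2982

Thinning: the clicks that are logged as category A themselves form a Poisson process with rate 0.16 × 6.8 = 1.088 per minute.
Over the interval, μ = 1.088 × 10 = 10.88 (a 10-minute span = 10 minutes).
P(N ≥ 13) = 1 − P(N ≤ 12) ≈ 0.2982.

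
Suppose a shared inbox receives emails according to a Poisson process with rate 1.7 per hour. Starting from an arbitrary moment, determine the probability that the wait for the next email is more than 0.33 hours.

0.5706

The wait for the next event is exponential with rate λ = 1.7 per hour.
P(T > 0.33) = e^(−λt) = e^(−1.7 × 0.33) = e^(−0.561) ≈ 0.5706.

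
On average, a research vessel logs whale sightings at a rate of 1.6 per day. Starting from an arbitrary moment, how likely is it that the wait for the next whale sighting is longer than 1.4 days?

The wait for the next event is exponential with rate λ = 1.6 per day.
P(T > 1.4) = e^(−λt) = e^(−1.6 × 1.4) = e^(−2.24) ≈ 0.1065.

0.1065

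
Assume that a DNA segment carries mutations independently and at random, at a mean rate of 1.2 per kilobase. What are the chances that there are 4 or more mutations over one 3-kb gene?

Over the interval, μ = 1.2 × 3 = 3.6 (a 3-kb gene = 3 kilobases).
P(N ≥ 4) = 1 − P(N ≤ 3) = 1 − Σ_{j=0}^{3} e^(−μ) μ^j/j! ≈ 0.4848.

0.4848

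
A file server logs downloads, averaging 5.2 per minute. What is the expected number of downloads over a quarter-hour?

78

E[N] = λt = 5.2 × 15 = 78 (a quarter-hour = 15 minutes).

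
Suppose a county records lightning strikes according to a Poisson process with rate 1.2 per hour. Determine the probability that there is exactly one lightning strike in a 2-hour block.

Over the interval, μ = 1.2 × 2 = 2.4 (a 2-hour block = 2 hours).
P(N = 1) = e^(−μ) μ^1/1! = e^(−2.4) · 2.4^1/1 ≈ 0.2177.

0.2177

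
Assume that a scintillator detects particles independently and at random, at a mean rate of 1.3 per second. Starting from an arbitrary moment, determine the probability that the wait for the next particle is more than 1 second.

The wait for the next event is exponential with rate λ = 1.3 per second.
P(T > 1) = e^(−λt) = e^(−1.3 × 1) = e^(−1.3) ≈ 0.2725.

0.2725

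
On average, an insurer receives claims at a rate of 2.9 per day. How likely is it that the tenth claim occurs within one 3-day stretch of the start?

0.3731

Over the interval, μ = 2.9 × 3 = 8.7 (a 3-day stretch = 3 days).
The tenth arrival falls in the interval iff at least 10 events occur there: P(S_10 ≤ t) = P(N ≥ 10) = 1 − P(N ≤ 9) ≈ 0.3731.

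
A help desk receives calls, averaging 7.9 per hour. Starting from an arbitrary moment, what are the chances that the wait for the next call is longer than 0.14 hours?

The wait for the next event is exponential with rate λ = 7.9 per hour.
P(T > 0.14) = e^(−λt) = e^(−7.9 × 0.14) = e^(−1.106) ≈ 0.3309.

0.3309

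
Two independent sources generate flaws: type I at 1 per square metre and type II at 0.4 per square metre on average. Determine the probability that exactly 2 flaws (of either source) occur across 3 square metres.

Independent Poisson processes superpose: combined rate λ = 1 + 0.4 = 1.4 per square metre.
Over the interval, μ = 1.4 × 3 = 4.2 (3 square metres).
P(N = 2) = e^(−4.2) · 4.2^2/2! ≈ 0.1323.

0.1323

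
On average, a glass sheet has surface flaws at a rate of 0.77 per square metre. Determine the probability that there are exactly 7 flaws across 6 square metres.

0.0878

Over the interval, μ = 0.77 × 6 = 4.62 (6 square metres).
P(N = 7) = e^(−μ) μ^7/7! = e^(−4.62) · 4.62^7/5040 ≈ 0.0878.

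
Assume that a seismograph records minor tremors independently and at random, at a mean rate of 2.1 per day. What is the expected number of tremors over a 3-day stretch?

6.3

E[N] = λt = 2.1 × 3 = 6.3 (a 3-day stretch = 3 days).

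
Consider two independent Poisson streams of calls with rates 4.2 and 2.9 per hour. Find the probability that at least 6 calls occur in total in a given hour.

0.7119

Independent Poisson processes superpose: combined rate λ = 4.2 + 2.9 = 7.1 per hour.
So μ = 7.1.
P(N ≥ 6) = 1 − P(N ≤ 5) ≈ 0.7119.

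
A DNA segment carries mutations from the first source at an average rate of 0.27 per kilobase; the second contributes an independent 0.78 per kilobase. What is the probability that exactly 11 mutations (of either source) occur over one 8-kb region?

0.0828

Independent Poisson processes superpose: combined rate λ = 0.27 + 0.78 = 1.05 per kilobase.
Over the interval, μ = 1.05 × 8 = 8.4 (an 8-kb region = 8 kilobases).
P(N = 11) = e^(−8.4) · 8.4^11/11! ≈ 0.0828.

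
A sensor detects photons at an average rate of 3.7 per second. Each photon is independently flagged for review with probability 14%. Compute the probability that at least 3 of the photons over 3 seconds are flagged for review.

Thinning: the photons that are flagged for review themselves form a Poisson process with rate 0.14 × 3.7 = 0.518 per second.
Over the interval, μ = 0.518 × 3 = 1.554 (3 seconds).
P(N ≥ 3) = 1 − P(N ≤ 2) ≈ 0.2048.

0.2048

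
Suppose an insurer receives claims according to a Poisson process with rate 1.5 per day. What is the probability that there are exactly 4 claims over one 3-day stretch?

0.1898

Over the interval, μ = 1.5 × 3 = 4.5 (a 3-day stretch = 3 days).
P(N = 4) = e^(−μ) μ^4/4! = e^(−4.5) · 4.5^4/24 ≈ 0.1898.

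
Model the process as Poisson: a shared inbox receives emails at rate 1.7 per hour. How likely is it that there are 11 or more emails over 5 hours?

Over the interval, μ = 1.7 × 5 = 8.5 (5 hours).
P(N ≥ 11) = 1 − P(N ≤ 10) = 1 − Σ_{j=0}^{10} e^(−μ) μ^j/j! ≈ 0.2366.

0.2366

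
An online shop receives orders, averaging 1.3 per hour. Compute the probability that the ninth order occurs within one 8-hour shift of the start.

Over the interval, μ = 1.3 × 8 = 10.4 (an 8-hour shift = 8 hours).
The ninth arrival falls in the interval iff at least 9 events occur there: P(S_9 ≤ t) = P(N ≥ 9) = 1 − P(N ≤ 8) ≈ 0.7104.

0.7104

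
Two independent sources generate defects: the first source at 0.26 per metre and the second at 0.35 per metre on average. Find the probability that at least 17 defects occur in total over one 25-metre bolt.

0.3601

Independent Poisson processes superpose: combined rate λ = 0.26 + 0.35 = 0.61 per metre.
Over the interval, μ = 0.61 × 25 = 15.25 (a 25-metre bolt = 25 metres).
P(N ≥ 17) = 1 − P(N ≤ 16) ≈ 0.3601.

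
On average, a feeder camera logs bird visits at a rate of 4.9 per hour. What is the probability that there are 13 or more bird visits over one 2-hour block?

0.1899

Over the interval, μ = 4.9 × 2 = 9.8 (a 2-hour block = 2 hours).
P(N ≥ 13) = 1 − P(N ≤ 12) = 1 − Σ_{j=0}^{12} e^(−μ) μ^j/j! ≈ 0.1899.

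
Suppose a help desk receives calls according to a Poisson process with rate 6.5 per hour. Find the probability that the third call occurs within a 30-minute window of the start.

0.6304

Over the interval, μ = 6.5 × 0.5 = 3.25 (a 30-minute window = 0.5 hours).
The third arrival falls in the interval iff at least 3 events occur there: P(S_3 ≤ t) = P(N ≥ 3) = 1 − P(N ≤ 2) ≈ 0.6304.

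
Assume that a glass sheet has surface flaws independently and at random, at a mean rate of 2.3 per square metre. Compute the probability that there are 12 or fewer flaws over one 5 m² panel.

0.6329

Over the interval, μ = 2.3 × 5 = 11.5 (a 5 m² panel = 5 square metres).
P(N ≤ 12) = Σ_{j=0}^{12} e^(−μ) μ^j/j! ≈ 0.6329.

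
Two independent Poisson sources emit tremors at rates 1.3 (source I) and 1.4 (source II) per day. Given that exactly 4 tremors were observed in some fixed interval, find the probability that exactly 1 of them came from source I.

Given the total, each event is independently from source I with probability p = λ_I/(λ_I+λ_II) = 1.3/2.7 ≈ 0.4815.
So K ~ Binomial(4, 1.3/2.7): P(K = 1) = C(4,1) · (1.3/2.7)^1 · (1.4/2.7)^3 ≈ 0.2685.

0.2685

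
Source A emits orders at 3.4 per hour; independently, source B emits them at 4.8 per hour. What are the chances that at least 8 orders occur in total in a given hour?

0.5746

Independent Poisson processes superpose: combined rate λ = 3.4 + 4.8 = 8.2 per hour.
So μ = 8.2.
P(N ≥ 8) = 1 − P(N ≤ 7) ≈ 0.5746.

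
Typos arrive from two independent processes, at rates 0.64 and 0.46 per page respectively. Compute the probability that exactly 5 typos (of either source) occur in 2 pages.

0.0476

Independent Poisson processes superpose: combined rate λ = 0.64 + 0.46 = 1.1 per page.
Over the interval, μ = 1.1 × 2 = 2.2 (2 pages).
P(N = 5) = e^(−2.2) · 2.2^5/5! ≈ 0.0476.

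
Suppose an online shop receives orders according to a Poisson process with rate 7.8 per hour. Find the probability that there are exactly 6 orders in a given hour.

0.1282

With mean μ = 7.8 per hour,
P(N = 6) = e^(−μ) μ^6/6! = e^(−7.8) · 7.8^6/720 ≈ 0.1282.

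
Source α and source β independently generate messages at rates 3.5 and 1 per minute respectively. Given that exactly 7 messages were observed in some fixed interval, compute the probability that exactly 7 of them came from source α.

0.1722

Given the total, each event is independently from source α with probability p = λ_α/(λ_α+λ_β) = 3.5/4.5 ≈ 0.7778.
So K ~ Binomial(7, 3.5/4.5): P(K = 7) = C(7,7) · (3.5/4.5)^7 · (1/4.5)^0 ≈ 0.1722.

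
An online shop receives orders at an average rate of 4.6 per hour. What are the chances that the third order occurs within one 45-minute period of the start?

0.6698

Over the interval, μ = 4.6 × 0.75 = 3.45 (a 45-minute period = 0.75 hours).
The third arrival falls in the interval iff at least 3 events occur there: P(S_3 ≤ t) = P(N ≥ 3) = 1 − P(N ≤ 2) ≈ 0.6698.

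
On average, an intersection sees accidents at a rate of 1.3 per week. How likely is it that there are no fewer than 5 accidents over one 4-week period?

0.5939

Over the interval, μ = 1.3 × 4 = 5.2 (a 4-week period = 4 weeks).
P(N ≥ 5) = 1 − P(N ≤ 4) = 1 − Σ_{j=0}^{4} e^(−μ) μ^j/j! ≈ 0.5939.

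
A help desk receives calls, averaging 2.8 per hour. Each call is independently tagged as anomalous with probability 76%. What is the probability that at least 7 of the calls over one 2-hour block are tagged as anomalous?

Thinning: the calls that are tagged as anomalous themselves form a Poisson process with rate 0.76 × 2.8 = 2.128 per hour.
Over the interval, μ = 2.128 × 2 = 4.256 (a 2-hour block = 2 hours).
P(N ≥ 7) = 1 − P(N ≤ 6) ≈ 0.1390.

0.1390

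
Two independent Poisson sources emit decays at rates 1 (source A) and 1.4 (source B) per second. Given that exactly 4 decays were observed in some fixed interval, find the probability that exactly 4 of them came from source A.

0.0301

Given the total, each event is independently from source A with probability p = λ_A/(λ_A+λ_B) = 1/2.4 ≈ 0.4167.
So K ~ Binomial(4, 1/2.4): P(K = 4) = C(4,4) · (1/2.4)^4 · (1.4/2.4)^0 ≈ 0.0301.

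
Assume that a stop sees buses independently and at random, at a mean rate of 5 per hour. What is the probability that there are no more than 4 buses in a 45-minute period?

0.6775

Over the interval, μ = 5 × 0.75 = 3.75 (a 45-minute period = 0.75 hours).
P(N ≤ 4) = Σ_{j=0}^{4} e^(−μ) μ^j/j! ≈ 0.6775.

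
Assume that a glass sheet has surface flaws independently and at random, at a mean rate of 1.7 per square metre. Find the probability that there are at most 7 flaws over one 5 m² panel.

Over the interval, μ = 1.7 × 5 = 8.5 (a 5 m² panel = 5 square metres).
P(N ≤ 7) = Σ_{j=0}^{7} e^(−μ) μ^j/j! ≈ 0.3856.

0.3856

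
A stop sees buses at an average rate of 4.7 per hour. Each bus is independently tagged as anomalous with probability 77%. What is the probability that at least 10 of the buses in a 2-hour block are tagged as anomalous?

Thinning: the buses that are tagged as anomalous themselves form a Poisson process with rate 0.77 × 4.7 = 3.619 per hour.
Over the interval, μ = 3.619 × 2 = 7.238 (a 2-hour block = 2 hours).
P(N ≥ 10) = 1 − P(N ≤ 9) ≈ 0.1944.

0.1944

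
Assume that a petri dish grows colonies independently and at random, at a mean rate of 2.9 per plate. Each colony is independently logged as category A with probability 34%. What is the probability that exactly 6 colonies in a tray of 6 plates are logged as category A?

Thinning: the colonies that are logged as category A themselves form a Poisson process with rate 0.34 × 2.9 = 0.986 per plate.
Over the interval, μ = 0.986 × 6 = 5.916 (a tray of 6 plates = 6 plates).
P(N = 6) = e^(−5.916) · 5.916^6/6! ≈ 0.1605.

0.1605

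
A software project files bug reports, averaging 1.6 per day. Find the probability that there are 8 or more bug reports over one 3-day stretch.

0.1133

Over the interval, μ = 1.6 × 3 = 4.8 (a 3-day stretch = 3 days).
P(N ≥ 8) = 1 − P(N ≤ 7) = 1 − Σ_{j=0}^{7} e^(−μ) μ^j/j! ≈ 0.1133.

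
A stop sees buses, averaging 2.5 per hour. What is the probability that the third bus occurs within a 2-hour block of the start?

0.8753

Over the interval, μ = 2.5 × 2 = 5 (a 2-hour block = 2 hours).
The third arrival falls in the interval iff at least 3 events occur there: P(S_3 ≤ t) = P(N ≥ 3) = 1 − P(N ≤ 2) ≈ 0.8753.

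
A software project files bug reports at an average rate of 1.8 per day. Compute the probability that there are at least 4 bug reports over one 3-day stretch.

Over the interval, μ = 1.8 × 3 = 5.4 (a 3-day stretch = 3 days).
P(N ≥ 4) = 1 − P(N ≤ 3) = 1 − Σ_{j=0}^{3} e^(−μ) μ^j/j! ≈ 0.7867.

0.7867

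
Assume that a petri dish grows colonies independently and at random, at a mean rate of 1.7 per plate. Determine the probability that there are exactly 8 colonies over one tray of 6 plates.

0.1080

Over the interval, μ = 1.7 × 6 = 10.2 (a tray of 6 plates = 6 plates).
P(N = 8) = e^(−μ) μ^8/8! = e^(−10.2) · 10.2^8/40320 ≈ 0.1080.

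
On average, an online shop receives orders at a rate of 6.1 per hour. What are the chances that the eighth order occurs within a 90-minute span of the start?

0.6934

Over the interval, μ = 6.1 × 1.5 = 9.15 (a 90-minute span = 1.5 hours).
The eighth arrival falls in the interval iff at least 8 events occur there: P(S_8 ≤ t) = P(N ≥ 8) = 1 − P(N ≤ 7) ≈ 0.6934.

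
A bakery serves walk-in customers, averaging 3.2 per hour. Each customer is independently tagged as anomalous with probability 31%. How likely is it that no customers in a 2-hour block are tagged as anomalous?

Thinning: the customers that are tagged as anomalous themselves form a Poisson process with rate 0.31 × 3.2 = 0.992 per hour.
Over the interval, μ = 0.992 × 2 = 1.984 (a 2-hour block = 2 hours).
P(N = 0) = e^(−1.984) · 1.984^0/0! ≈ 0.1375.

0.1375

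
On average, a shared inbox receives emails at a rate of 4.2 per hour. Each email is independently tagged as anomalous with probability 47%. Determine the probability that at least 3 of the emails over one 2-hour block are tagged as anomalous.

0.7542

Thinning: the emails that are tagged as anomalous themselves form a Poisson process with rate 0.47 × 4.2 = 1.974 per hour.
Over the interval, μ = 1.974 × 2 = 3.948 (a 2-hour block = 2 hours).
P(N ≥ 3) = 1 − P(N ≤ 2) ≈ 0.7542.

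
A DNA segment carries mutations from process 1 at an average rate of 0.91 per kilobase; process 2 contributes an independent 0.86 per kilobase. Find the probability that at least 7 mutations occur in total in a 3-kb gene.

Independent Poisson processes superpose: combined rate λ = 0.91 + 0.86 = 1.77 per kilobase.
Over the interval, μ = 1.77 × 3 = 5.31 (a 3-kb gene = 3 kilobases).
P(N ≥ 7) = 1 − P(N ≤ 6) ≈ 0.2844.

0.2844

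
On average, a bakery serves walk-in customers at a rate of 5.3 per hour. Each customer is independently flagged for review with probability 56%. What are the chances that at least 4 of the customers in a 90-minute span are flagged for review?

0.6495

Thinning: the customers that are flagged for review themselves form a Poisson process with rate 0.56 × 5.3 = 2.968 per hour.
Over the interval, μ = 2.968 × 1.5 = 4.452 (a 90-minute span = 1.5 hours).
P(N ≥ 4) = 1 − P(N ≤ 3) ≈ 0.6495.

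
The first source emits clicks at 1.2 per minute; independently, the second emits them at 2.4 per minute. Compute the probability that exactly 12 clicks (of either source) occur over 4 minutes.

0.0925

Independent Poisson processes superpose: combined rate λ = 1.2 + 2.4 = 3.6 per minute.
Over the interval, μ = 3.6 × 4 = 14.4 (4 minutes).
P(N = 12) = e^(−14.4) · 14.4^12/12! ≈ 0.0925.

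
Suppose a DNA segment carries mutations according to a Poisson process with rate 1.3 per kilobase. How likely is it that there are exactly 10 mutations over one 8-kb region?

Over the interval, μ = 1.3 × 8 = 10.4 (an 8-kb region = 8 kilobases).
P(N = 10) = e^(−μ) μ^10/10! = e^(−10.4) · 10.4^10/3628800 ≈ 0.1241.

0.1241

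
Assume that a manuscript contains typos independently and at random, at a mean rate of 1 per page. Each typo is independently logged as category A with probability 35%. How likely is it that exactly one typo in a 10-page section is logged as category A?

0.1057

Thinning: the typos that are logged as category A themselves form a Poisson process with rate 0.35 × 1 = 0.35 per page.
Over the interval, μ = 0.35 × 10 = 3.5 (a 10-page section = 10 pages).
P(N = 1) = e^(−3.5) · 3.5^1/1! ≈ 0.1057.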